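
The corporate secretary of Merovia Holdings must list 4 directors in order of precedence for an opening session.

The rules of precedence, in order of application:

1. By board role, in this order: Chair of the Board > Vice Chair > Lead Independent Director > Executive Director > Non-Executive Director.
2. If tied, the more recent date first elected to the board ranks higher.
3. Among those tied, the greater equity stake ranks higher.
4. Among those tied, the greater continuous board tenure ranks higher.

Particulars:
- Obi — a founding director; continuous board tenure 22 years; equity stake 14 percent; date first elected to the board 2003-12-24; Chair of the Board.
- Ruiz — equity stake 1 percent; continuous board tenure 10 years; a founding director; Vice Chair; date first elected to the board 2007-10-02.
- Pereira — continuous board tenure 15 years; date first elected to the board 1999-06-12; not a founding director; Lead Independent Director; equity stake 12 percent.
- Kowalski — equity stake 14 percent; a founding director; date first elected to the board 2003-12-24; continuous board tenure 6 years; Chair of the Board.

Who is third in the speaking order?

By board role: Obi and Kowalski (Chair of the Board); then Ruiz (Vice Chair); then Pereira (Lead Independent Director).
Obi and Kowalski both have date first elected to the board 2003-12-24, so the next rule applies.
Obi and Kowalski both have equity stake 14 percent, so the next rule applies.
Among Obi and Kowalski, by continuous board tenure (higher first): Obi (22 years) before Kowalski (6 years).
Order: Obi, Kowalski, Ruiz, Pereira.

Ruiz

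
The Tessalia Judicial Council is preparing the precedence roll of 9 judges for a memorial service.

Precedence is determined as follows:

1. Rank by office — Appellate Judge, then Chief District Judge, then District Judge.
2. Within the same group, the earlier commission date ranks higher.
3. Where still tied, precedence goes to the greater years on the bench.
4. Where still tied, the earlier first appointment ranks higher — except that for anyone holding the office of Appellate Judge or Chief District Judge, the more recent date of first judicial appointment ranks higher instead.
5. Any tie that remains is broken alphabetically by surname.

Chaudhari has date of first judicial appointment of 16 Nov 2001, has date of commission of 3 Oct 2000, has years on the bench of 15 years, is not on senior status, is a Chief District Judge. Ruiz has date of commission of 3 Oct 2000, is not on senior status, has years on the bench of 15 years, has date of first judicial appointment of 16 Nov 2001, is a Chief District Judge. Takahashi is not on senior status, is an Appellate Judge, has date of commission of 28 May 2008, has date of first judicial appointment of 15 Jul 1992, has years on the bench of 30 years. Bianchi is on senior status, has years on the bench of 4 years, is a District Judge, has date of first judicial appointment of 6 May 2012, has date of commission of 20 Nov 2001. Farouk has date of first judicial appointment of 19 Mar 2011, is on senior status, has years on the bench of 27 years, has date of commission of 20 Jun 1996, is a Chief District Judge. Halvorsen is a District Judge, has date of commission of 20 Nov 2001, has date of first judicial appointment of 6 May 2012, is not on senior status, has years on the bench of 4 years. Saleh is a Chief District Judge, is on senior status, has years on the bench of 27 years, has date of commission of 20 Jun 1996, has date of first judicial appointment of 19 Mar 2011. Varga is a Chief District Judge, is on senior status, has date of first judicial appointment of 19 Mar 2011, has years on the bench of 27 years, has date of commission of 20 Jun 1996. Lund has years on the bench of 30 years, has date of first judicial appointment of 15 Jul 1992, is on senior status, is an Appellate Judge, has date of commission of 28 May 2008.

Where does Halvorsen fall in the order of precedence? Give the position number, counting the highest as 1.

9

By office: Lund and Takahashi (Appellate Judge); then Farouk, Saleh, Varga, Chaudhari and Ruiz (Chief District Judge); then Bianchi and Halvorsen (District Judge).
Lund and Takahashi both have date of commission 28 May 2008, so the next rule applies.
Lund and Takahashi both have years on the bench 30 years, so the next rule applies.
Lund and Takahashi both have date of first judicial appointment 15 Jul 1992, so the next rule applies.
Among Lund and Takahashi, alphabetically by surname: Lund before Takahashi.
Among Farouk, Saleh, Varga, Chaudhari and Ruiz, by date of commission (earlier first): Farouk, Saleh and Varga (20 Jun 1996) before Chaudhari and Ruiz (3 Oct 2000).
Farouk, Saleh and Varga all have years on the bench 27 years, so the next rule applies.
Farouk, Saleh and Varga all have date of first judicial appointment 19 Mar 2011, so the next rule applies.
Among Farouk, Saleh and Varga, alphabetically by surname: Farouk before Saleh before Varga.
Chaudhari and Ruiz both have years on the bench 15 years, so the next rule applies.
Chaudhari and Ruiz both have date of first judicial appointment 16 Nov 2001, so the next rule applies.
Among Chaudhari and Ruiz, alphabetically by surname: Chaudhari before Ruiz.
Bianchi and Halvorsen both have date of commission 20 Nov 2001, so the next rule applies.
Bianchi and Halvorsen both have years on the bench 4 years, so the next rule applies.
Bianchi and Halvorsen both have date of first judicial appointment 6 May 2012, so the next rule applies.
Among Bianchi and Halvorsen, alphabetically by surname: Bianchi before Halvorsen.
Order: Lund, Takahashi, Farouk, Saleh, Varga, Chaudhari, Ruiz, Bianchi, Halvorsen. So position 9.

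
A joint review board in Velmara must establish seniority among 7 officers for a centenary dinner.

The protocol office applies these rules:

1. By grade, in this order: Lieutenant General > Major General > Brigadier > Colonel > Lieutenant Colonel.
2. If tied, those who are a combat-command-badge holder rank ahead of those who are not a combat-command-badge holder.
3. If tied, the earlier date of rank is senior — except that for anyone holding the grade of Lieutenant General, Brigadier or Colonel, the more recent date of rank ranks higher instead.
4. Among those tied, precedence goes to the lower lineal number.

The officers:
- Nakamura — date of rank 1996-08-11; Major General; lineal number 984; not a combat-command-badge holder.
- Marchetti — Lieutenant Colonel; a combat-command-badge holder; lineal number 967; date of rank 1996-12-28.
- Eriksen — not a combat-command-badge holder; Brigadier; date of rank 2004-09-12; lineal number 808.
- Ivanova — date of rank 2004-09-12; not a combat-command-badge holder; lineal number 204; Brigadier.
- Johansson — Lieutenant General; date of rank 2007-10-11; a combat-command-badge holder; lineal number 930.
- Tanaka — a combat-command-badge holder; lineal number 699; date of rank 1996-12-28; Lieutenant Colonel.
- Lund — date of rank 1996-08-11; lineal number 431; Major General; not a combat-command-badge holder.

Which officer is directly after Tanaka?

Marchetti

By grade: Johansson (Lieutenant General); then Lund and Nakamura (Major General); then Ivanova and Eriksen (Brigadier); then Tanaka and Marchetti (Lieutenant Colonel).
Lund and Nakamura are each not a combat-command-badge holder, so the next rule applies.
Lund and Nakamura both have date of rank 1996-08-11, so the next rule applies.
Among Lund and Nakamura, by lineal number (lower first): Lund (431) before Nakamura (984).
Ivanova and Eriksen are each not a combat-command-badge holder, so the next rule applies.
Ivanova and Eriksen both have date of rank 2004-09-12, so the next rule applies.
Among Ivanova and Eriksen, by lineal number (lower first): Ivanova (204) before Eriksen (808).
Tanaka and Marchetti are each a combat-command-badge holder, so the next rule applies.
Tanaka and Marchetti both have date of rank 1996-12-28, so the next rule applies.
Among Tanaka and Marchetti, by lineal number (lower first): Tanaka (699) before Marchetti (967).
Order: Johansson, Lund, Nakamura, Ivanova, Eriksen, Tanaka, Marchetti.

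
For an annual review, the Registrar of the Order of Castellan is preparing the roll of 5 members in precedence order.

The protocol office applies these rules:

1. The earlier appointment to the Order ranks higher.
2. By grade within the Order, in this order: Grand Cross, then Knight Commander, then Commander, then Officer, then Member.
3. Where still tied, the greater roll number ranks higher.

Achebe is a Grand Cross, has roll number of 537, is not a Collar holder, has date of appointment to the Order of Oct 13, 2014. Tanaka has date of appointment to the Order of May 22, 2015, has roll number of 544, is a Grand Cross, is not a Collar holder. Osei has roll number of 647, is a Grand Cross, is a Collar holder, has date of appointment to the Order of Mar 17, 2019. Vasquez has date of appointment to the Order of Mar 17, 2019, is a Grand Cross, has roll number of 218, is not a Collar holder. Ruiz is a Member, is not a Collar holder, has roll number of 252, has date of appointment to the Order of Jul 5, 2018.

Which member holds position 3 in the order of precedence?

By date of appointment to the Order (earlier first): Achebe (Oct 13, 2014); then Tanaka (May 22, 2015); then Ruiz (Jul 5, 2018); then Osei and Vasquez (both Mar 17, 2019).
Osei and Vasquez are each Grand Cross, so the next rule applies.
Among Osei and Vasquez, by roll number (higher first): Osei (647) before Vasquez (218).
Order: Achebe, Tanaka, Ruiz, Osei, Vasquez.

Ruiz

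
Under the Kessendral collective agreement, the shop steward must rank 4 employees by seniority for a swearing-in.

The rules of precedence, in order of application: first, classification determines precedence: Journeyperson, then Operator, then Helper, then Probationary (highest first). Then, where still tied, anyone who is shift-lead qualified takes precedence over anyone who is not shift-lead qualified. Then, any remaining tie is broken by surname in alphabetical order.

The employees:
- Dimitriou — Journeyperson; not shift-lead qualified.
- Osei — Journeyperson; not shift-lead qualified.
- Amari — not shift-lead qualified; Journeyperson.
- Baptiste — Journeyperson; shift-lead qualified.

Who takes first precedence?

Baptiste

By classification: Baptiste, Amari, Dimitriou and Osei (Journeyperson).
Among Baptiste, Amari, Dimitriou and Osei, shift-lead qualified before not shift-lead qualified: Baptiste (shift-lead qualified) before Amari, Dimitriou and Osei (not shift-lead qualified).
Among Amari, Dimitriou and Osei, alphabetically by surname: Amari before Dimitriou before Osei.
Order: Baptiste, Amari, Dimitriou, Osei.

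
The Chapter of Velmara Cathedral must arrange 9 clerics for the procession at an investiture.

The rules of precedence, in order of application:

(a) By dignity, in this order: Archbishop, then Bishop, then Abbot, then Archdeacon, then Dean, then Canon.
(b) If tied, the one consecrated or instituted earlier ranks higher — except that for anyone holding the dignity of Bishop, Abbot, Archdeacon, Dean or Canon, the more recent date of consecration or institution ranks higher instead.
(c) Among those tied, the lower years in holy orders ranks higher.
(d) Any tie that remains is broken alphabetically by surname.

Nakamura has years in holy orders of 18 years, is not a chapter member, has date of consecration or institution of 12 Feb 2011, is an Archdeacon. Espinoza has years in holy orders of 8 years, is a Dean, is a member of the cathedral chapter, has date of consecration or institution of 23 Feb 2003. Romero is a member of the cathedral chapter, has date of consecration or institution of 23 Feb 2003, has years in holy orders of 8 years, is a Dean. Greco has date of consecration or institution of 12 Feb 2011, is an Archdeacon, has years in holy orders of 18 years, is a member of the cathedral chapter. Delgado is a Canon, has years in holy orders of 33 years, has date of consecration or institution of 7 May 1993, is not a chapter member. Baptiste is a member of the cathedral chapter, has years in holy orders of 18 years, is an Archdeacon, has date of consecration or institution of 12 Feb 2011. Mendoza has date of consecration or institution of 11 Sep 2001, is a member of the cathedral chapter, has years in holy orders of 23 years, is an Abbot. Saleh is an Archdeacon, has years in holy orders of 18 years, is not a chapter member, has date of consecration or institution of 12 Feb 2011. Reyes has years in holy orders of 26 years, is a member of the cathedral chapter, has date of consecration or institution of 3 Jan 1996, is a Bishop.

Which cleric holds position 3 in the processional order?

By dignity: Reyes (Bishop); then Mendoza (Abbot); then Baptiste, Greco, Nakamura and Saleh (Archdeacon); then Espinoza and Romero (Dean); then Delgado (Canon).
Baptiste, Greco, Nakamura and Saleh all have date of consecration or institution 12 Feb 2011, so the next rule applies.
Baptiste, Greco, Nakamura and Saleh all have years in holy orders 18 years, so the next rule applies.
Among Baptiste, Greco, Nakamura and Saleh, alphabetically by surname: Baptiste before Greco before Nakamura before Saleh.
Espinoza and Romero both have date of consecration or institution 23 Feb 2003, so the next rule applies.
Espinoza and Romero both have years in holy orders 8 years, so the next rule applies.
Among Espinoza and Romero, alphabetically by surname: Espinoza before Romero.
Order: Reyes, Mendoza, Baptiste, Greco, Nakamura, Saleh, Espinoza, Romero, Delgado.

Baptiste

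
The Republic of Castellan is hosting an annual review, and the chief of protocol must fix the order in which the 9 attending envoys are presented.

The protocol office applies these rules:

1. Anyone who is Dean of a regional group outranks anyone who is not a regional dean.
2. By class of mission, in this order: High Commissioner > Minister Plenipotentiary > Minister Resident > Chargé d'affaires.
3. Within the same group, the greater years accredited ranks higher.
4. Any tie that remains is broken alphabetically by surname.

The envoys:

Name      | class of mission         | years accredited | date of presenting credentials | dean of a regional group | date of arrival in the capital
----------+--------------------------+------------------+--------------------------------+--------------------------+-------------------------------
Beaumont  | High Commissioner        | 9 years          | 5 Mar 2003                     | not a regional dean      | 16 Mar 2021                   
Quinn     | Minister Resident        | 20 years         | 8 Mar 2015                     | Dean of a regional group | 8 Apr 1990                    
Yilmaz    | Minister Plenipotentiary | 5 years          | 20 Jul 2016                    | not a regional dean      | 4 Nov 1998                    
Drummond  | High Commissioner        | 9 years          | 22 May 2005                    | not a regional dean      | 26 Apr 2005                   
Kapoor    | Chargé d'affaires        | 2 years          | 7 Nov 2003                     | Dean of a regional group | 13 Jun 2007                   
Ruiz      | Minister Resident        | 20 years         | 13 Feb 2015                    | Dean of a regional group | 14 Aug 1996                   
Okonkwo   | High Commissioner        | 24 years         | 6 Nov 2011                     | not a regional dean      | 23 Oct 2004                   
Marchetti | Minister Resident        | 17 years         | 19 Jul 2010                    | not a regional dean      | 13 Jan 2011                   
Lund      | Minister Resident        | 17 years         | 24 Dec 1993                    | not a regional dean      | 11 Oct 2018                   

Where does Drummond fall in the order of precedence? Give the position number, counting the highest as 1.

6

By the first rule: Quinn, Ruiz and Kapoor (each Dean of a regional group); then Okonkwo, Beaumont, Drummond, Yilmaz, Lund and Marchetti (each not a regional dean).
Among Quinn, Ruiz and Kapoor, by class of mission: Quinn and Ruiz (Minister Resident) before Kapoor (Chargé d'affaires).
Quinn and Ruiz both have years accredited 20 years, so the next rule applies.
Among Quinn and Ruiz, alphabetically by surname: Quinn before Ruiz.
Among Okonkwo, Beaumont, Drummond, Yilmaz, Lund and Marchetti, by class of mission: Okonkwo, Beaumont and Drummond (High Commissioner) before Yilmaz (Minister Plenipotentiary) before Lund and Marchetti (Minister Resident).
Among Okonkwo, Beaumont and Drummond, by years accredited (higher first): Okonkwo (24 years) before Beaumont and Drummond (9 years).
Among Beaumont and Drummond, alphabetically by surname: Beaumont before Drummond.
Lund and Marchetti both have years accredited 17 years, so the next rule applies.
Among Lund and Marchetti, alphabetically by surname: Lund before Marchetti.
Order: Quinn, Ruiz, Kapoor, Okonkwo, Beaumont, Drummond, Yilmaz, Lund, Marchetti. So position 6.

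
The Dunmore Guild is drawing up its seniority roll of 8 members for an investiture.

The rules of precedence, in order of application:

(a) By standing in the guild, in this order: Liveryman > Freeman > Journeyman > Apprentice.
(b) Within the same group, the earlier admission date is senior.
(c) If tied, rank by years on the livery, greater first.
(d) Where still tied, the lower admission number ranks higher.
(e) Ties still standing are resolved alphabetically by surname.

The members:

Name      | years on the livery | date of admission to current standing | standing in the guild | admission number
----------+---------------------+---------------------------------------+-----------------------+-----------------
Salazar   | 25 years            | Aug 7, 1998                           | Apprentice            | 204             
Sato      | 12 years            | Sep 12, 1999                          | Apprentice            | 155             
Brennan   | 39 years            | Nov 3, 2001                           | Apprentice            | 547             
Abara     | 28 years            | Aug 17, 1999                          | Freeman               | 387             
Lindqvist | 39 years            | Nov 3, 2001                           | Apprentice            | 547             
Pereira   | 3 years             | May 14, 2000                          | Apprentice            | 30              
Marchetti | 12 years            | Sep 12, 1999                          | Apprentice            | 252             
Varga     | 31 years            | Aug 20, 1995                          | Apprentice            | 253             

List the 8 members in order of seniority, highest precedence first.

Abara, Varga, Salazar, Sato, Marchetti, Pereira, Brennan, Lindqvist

By standing in the guild: Abara (Freeman); then Varga, Salazar, Sato, Marchetti, Pereira, Brennan and Lindqvist (Apprentice).
Among Varga, Salazar, Sato, Marchetti, Pereira, Brennan and Lindqvist, by date of admission to current standing (earlier first): Varga (Aug 20, 1995) before Salazar (Aug 7, 1998) before Sato and Marchetti (Sep 12, 1999) before Pereira (May 14, 2000) before Brennan and Lindqvist (Nov 3, 2001).
Sato and Marchetti both have years on the livery 12 years, so the next rule applies.
Among Sato and Marchetti, by admission number (lower first): Sato (155) before Marchetti (252).
Brennan and Lindqvist both have years on the livery 39 years, so the next rule applies.
Brennan and Lindqvist both have admission number 547, so the next rule applies.
Among Brennan and Lindqvist, alphabetically by surname: Brennan before Lindqvist.
Full order: Abara, Varga, Salazar, Sato, Marchetti, Pereira, Brennan, Lindqvist.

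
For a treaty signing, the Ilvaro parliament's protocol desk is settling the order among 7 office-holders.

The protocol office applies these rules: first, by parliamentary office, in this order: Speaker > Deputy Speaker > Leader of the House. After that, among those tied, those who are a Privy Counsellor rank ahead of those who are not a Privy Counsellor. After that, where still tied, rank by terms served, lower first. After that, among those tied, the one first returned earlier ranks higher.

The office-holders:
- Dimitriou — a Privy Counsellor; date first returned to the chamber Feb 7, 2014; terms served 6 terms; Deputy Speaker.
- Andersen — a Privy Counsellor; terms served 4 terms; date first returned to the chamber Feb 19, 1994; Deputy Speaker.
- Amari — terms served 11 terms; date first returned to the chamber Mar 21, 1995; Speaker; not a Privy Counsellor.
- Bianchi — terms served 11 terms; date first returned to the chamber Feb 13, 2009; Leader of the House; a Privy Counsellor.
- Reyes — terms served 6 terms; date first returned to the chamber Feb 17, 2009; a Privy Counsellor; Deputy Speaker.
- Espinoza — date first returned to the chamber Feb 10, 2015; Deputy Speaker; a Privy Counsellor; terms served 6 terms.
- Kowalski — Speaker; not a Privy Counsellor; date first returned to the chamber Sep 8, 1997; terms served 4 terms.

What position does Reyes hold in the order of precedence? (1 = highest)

By parliamentary office: Kowalski and Amari (Speaker); then Andersen, Reyes, Dimitriou and Espinoza (Deputy Speaker); then Bianchi (Leader of the House).
Kowalski and Amari are each not a Privy Counsellor, so the next rule applies.
Among Kowalski and Amari, by terms served (lower first): Kowalski (4 terms) before Amari (11 terms).
Andersen, Reyes, Dimitriou and Espinoza are each a Privy Counsellor, so the next rule applies.
Among Andersen, Reyes, Dimitriou and Espinoza, by terms served (lower first): Andersen (4 terms) before Reyes, Dimitriou and Espinoza (6 terms).
Among Reyes, Dimitriou and Espinoza, by date first returned to the chamber (earlier first): Reyes (Feb 17, 2009) before Dimitriou (Feb 7, 2014) before Espinoza (Feb 10, 2015).
Order: Kowalski, Amari, Andersen, Reyes, Dimitriou, Espinoza, Bianchi. So position 4.

4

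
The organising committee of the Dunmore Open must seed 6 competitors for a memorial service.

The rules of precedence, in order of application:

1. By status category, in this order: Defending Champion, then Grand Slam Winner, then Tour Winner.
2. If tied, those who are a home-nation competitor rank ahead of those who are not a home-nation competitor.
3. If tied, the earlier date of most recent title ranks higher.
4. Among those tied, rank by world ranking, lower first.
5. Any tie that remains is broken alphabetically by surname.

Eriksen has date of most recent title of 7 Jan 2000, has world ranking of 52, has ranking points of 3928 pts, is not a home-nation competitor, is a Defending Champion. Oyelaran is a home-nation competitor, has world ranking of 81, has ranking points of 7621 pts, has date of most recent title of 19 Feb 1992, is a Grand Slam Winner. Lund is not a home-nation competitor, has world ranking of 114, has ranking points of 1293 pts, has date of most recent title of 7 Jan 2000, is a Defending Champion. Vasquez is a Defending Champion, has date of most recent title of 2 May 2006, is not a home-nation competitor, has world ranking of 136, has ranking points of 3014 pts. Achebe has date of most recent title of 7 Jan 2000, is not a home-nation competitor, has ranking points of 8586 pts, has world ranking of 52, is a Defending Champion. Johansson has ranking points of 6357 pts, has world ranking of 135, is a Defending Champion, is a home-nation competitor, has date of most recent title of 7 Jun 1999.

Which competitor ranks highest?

Johansson

By status category: Johansson, Achebe, Eriksen, Lund and Vasquez (Defending Champion); then Oyelaran (Grand Slam Winner).
Among Johansson, Achebe, Eriksen, Lund and Vasquez, a home-nation competitor before not a home-nation competitor: Johansson (a home-nation competitor) before Achebe, Eriksen, Lund and Vasquez (not a home-nation competitor).
Among Achebe, Eriksen, Lund and Vasquez, by date of most recent title (earlier first): Achebe, Eriksen and Lund (7 Jan 2000) before Vasquez (2 May 2006).
Among Achebe, Eriksen and Lund, by world ranking (lower first): Achebe and Eriksen (52) before Lund (114).
Among Achebe and Eriksen, alphabetically by surname: Achebe before Eriksen.
Order: Johansson, Achebe, Eriksen, Lund, Vasquez, Oyelaran.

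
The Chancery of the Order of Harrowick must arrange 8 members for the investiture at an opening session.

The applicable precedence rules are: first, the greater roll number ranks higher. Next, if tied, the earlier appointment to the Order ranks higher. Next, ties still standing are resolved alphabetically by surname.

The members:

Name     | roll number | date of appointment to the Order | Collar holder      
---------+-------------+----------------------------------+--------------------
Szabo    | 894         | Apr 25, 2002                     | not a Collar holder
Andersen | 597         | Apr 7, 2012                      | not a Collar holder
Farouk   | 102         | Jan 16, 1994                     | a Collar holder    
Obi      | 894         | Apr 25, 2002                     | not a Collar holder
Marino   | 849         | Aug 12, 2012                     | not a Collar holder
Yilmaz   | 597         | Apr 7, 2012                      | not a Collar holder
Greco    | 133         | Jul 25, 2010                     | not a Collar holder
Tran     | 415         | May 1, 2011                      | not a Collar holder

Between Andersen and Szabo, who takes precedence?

By roll number (higher first): Obi and Szabo (both 894); then Marino (849); then Andersen and Yilmaz (both 597); then Tran (415); then Greco (133); then Farouk (102).
Obi and Szabo both have date of appointment to the Order Apr 25, 2002, so the next rule applies.
Among Obi and Szabo, alphabetically by surname: Obi before Szabo.
Andersen and Yilmaz both have date of appointment to the Order Apr 7, 2012, so the next rule applies.
Among Andersen and Yilmaz, alphabetically by surname: Andersen before Yilmaz.
So Szabo takes precedence.

Szabo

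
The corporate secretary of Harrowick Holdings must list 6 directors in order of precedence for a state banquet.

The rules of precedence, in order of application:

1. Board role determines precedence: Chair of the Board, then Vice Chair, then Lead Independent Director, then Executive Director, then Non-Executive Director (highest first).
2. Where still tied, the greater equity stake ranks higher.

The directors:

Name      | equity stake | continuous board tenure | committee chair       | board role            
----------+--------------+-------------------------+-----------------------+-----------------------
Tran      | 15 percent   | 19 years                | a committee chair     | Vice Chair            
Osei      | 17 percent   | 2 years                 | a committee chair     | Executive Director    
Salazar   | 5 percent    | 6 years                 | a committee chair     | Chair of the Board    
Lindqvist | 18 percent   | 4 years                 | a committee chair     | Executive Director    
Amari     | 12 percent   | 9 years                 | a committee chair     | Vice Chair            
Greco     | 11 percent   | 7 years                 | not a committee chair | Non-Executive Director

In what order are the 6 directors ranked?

By board role: Salazar (Chair of the Board); then Tran and Amari (Vice Chair); then Lindqvist and Osei (Executive Director); then Greco (Non-Executive Director).
Among Tran and Amari, by equity stake (higher first): Tran (15 percent) before Amari (12 percent).
Among Lindqvist and Osei, by equity stake (higher first): Lindqvist (18 percent) before Osei (17 percent).
Full order: Salazar, Tran, Amari, Lindqvist, Osei, Greco.

Salazar, Tran, Amari, Lindqvist, Osei, Greco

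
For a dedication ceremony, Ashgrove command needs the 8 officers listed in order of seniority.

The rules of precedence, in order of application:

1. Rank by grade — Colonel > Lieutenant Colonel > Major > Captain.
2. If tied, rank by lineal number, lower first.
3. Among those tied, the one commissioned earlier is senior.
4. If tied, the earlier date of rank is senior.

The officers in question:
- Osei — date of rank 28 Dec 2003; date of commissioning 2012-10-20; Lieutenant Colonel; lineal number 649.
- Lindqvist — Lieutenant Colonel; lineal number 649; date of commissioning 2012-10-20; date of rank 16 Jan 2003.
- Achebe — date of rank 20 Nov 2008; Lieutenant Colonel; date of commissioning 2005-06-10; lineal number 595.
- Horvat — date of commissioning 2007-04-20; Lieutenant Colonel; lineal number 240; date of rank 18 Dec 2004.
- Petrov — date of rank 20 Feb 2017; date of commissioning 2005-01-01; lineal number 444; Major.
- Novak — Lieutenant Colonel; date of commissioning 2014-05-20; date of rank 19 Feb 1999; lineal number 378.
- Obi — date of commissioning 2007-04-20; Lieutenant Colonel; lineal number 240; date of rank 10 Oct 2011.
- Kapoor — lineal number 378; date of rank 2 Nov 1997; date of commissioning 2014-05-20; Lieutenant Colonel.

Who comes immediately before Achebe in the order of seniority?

Novak

By grade: Horvat, Obi, Kapoor, Novak, Achebe, Lindqvist and Osei (Lieutenant Colonel); then Petrov (Major).
Among Horvat, Obi, Kapoor, Novak, Achebe, Lindqvist and Osei, by lineal number (lower first): Horvat and Obi (240) before Kapoor and Novak (378) before Achebe (595) before Lindqvist and Osei (649).
Horvat and Obi both have date of commissioning 2007-04-20, so the next rule applies.
Among Horvat and Obi, by date of rank (earlier first): Horvat (18 Dec 2004) before Obi (10 Oct 2011).
Kapoor and Novak both have date of commissioning 2014-05-20, so the next rule applies.
Among Kapoor and Novak, by date of rank (earlier first): Kapoor (2 Nov 1997) before Novak (19 Feb 1999).
Lindqvist and Osei both have date of commissioning 2012-10-20, so the next rule applies.
Among Lindqvist and Osei, by date of rank (earlier first): Lindqvist (16 Jan 2003) before Osei (28 Dec 2003).
Order: Horvat, Obi, Kapoor, Novak, Achebe, Lindqvist, Osei, Petrov.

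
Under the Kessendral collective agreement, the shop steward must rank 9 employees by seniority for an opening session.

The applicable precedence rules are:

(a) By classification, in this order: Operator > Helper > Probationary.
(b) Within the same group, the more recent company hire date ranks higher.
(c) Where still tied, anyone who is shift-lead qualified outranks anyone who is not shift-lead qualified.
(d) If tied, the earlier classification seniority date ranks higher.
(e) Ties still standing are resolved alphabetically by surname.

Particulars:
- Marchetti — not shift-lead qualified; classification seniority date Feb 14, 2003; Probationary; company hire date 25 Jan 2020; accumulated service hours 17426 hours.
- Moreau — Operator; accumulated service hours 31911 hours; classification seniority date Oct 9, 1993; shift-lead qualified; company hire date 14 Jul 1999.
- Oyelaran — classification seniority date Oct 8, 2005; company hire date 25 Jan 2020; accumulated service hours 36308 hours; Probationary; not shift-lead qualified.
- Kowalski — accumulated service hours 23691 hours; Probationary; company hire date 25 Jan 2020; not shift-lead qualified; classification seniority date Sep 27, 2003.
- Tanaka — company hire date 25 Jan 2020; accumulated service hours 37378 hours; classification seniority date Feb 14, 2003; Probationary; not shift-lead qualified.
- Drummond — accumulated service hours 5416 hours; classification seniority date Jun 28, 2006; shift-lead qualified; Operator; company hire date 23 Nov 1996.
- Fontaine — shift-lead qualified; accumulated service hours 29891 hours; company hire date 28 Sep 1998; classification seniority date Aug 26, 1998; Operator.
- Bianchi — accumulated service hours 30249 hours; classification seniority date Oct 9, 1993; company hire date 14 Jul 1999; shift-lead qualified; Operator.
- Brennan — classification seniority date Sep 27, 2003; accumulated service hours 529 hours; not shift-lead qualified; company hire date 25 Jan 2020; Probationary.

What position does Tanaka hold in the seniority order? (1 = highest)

6

By classification: Bianchi, Moreau, Fontaine and Drummond (Operator); then Marchetti, Tanaka, Brennan, Kowalski and Oyelaran (Probationary).
Among Bianchi, Moreau, Fontaine and Drummond, by company hire date (later first): Bianchi and Moreau (14 Jul 1999) before Fontaine (28 Sep 1998) before Drummond (23 Nov 1996).
Bianchi and Moreau are each shift-lead qualified, so the next rule applies.
Bianchi and Moreau both have classification seniority date Oct 9, 1993, so the next rule applies.
Among Bianchi and Moreau, alphabetically by surname: Bianchi before Moreau.
Marchetti, Tanaka, Brennan, Kowalski and Oyelaran all have company hire date 25 Jan 2020, so the next rule applies.
Marchetti, Tanaka, Brennan, Kowalski and Oyelaran are each not shift-lead qualified, so the next rule applies.
Among Marchetti, Tanaka, Brennan, Kowalski and Oyelaran, by classification seniority date (earlier first): Marchetti and Tanaka (Feb 14, 2003) before Brennan and Kowalski (Sep 27, 2003) before Oyelaran (Oct 8, 2005).
Among Marchetti and Tanaka, alphabetically by surname: Marchetti before Tanaka.
Among Brennan and Kowalski, alphabetically by surname: Brennan before Kowalski.
Order: Bianchi, Moreau, Fontaine, Drummond, Marchetti, Tanaka, Brennan, Kowalski, Oyelaran. So position 6.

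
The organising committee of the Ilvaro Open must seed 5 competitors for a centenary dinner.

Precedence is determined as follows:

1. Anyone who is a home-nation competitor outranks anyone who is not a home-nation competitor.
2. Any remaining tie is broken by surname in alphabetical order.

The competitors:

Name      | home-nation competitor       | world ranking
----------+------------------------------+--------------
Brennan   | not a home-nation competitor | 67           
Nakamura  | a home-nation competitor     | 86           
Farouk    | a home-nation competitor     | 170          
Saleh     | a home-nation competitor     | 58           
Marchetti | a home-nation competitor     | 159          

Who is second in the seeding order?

By the first rule: Farouk, Marchetti, Nakamura and Saleh (each a home-nation competitor); then Brennan (not a home-nation competitor).
Among Farouk, Marchetti, Nakamura and Saleh, alphabetically by surname: Farouk before Marchetti before Nakamura before Saleh.
Order: Farouk, Marchetti, Nakamura, Saleh, Brennan.

Marchetti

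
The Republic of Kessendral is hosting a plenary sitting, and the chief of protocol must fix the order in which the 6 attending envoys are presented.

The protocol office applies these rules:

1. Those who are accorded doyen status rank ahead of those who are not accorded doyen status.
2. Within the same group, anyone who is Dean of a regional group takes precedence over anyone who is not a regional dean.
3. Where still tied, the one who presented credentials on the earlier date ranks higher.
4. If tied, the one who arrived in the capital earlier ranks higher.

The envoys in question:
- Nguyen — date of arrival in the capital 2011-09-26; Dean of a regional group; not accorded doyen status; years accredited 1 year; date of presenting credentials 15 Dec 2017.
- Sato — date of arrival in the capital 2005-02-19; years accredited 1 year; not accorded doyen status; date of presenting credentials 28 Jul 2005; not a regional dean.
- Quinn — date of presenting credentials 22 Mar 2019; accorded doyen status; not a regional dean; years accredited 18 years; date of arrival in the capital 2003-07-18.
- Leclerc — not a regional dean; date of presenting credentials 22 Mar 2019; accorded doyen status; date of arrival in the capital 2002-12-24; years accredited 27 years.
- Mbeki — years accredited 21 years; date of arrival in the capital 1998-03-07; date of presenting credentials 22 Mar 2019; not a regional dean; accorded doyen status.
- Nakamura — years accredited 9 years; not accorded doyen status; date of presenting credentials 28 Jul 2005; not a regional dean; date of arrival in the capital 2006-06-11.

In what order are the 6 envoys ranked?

By the first rule: Mbeki, Leclerc and Quinn (each accorded doyen status); then Nguyen, Sato and Nakamura (each not accorded doyen status).
Mbeki, Leclerc and Quinn are each not a regional dean, so the next rule applies.
Mbeki, Leclerc and Quinn all have date of presenting credentials 22 Mar 2019, so the next rule applies.
Among Mbeki, Leclerc and Quinn, by date of arrival in the capital (earlier first): Mbeki (1998-03-07) before Leclerc (2002-12-24) before Quinn (2003-07-18).
Among Nguyen, Sato and Nakamura, Dean of a regional group before not a regional dean: Nguyen (Dean of a regional group) before Sato and Nakamura (not a regional dean).
Sato and Nakamura both have date of presenting credentials 28 Jul 2005, so the next rule applies.
Among Sato and Nakamura, by date of arrival in the capital (earlier first): Sato (2005-02-19) before Nakamura (2006-06-11).
Full order: Mbeki, Leclerc, Quinn, Nguyen, Sato, Nakamura.

Mbeki, Leclerc, Quinn, Nguyen, Sato, Nakamura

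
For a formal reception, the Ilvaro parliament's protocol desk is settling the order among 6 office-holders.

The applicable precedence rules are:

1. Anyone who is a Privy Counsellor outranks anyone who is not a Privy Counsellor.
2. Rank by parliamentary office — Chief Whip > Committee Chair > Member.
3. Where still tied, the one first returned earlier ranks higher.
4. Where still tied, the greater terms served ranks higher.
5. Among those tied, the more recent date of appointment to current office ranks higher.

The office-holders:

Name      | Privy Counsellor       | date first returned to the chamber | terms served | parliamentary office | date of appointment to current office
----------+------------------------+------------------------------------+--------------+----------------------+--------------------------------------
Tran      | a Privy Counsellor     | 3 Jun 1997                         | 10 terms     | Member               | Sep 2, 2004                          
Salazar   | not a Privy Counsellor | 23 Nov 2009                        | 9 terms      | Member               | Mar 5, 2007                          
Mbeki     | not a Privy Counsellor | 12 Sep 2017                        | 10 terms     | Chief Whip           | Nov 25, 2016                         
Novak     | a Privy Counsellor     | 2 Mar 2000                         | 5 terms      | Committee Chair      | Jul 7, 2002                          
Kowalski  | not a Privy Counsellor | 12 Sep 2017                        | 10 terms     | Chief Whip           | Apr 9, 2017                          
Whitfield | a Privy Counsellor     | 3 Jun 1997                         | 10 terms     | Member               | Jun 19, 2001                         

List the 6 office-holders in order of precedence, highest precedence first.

By the first rule: Novak, Tran and Whitfield (each a Privy Counsellor); then Kowalski, Mbeki and Salazar (each not a Privy Counsellor).
Among Novak, Tran and Whitfield, by parliamentary office: Novak (Committee Chair) before Tran and Whitfield (Member).
Tran and Whitfield both have date first returned to the chamber 3 Jun 1997, so the next rule applies.
Tran and Whitfield both have terms served 10 terms, so the next rule applies.
Among Tran and Whitfield, by date of appointment to current office (later first): Tran (Sep 2, 2004) before Whitfield (Jun 19, 2001).
Among Kowalski, Mbeki and Salazar, by parliamentary office: Kowalski and Mbeki (Chief Whip) before Salazar (Member).
Kowalski and Mbeki both have date first returned to the chamber 12 Sep 2017, so the next rule applies.
Kowalski and Mbeki both have terms served 10 terms, so the next rule applies.
Among Kowalski and Mbeki, by date of appointment to current office (later first): Kowalski (Apr 9, 2017) before Mbeki (Nov 25, 2016).
Full order: Novak, Tran, Whitfield, Kowalski, Mbeki, Salazar.

Novak, Tran, Whitfield, Kowalski, Mbeki, Salazar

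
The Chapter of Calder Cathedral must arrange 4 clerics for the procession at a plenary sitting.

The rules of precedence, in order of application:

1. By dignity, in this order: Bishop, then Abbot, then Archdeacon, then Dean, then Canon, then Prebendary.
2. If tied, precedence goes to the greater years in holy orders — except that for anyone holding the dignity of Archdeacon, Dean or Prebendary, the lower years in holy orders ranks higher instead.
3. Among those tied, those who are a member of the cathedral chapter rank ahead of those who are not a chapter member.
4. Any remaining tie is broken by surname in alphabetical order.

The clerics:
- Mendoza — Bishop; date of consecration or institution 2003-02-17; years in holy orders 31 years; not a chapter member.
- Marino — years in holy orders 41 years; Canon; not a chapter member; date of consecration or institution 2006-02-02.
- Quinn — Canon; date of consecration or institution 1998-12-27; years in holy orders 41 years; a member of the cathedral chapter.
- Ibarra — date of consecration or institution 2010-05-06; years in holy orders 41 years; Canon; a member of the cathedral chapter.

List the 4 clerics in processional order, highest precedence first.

Mendoza, Ibarra, Quinn, Marino

By dignity: Mendoza (Bishop); then Ibarra, Quinn and Marino (Canon).
Ibarra, Quinn and Marino all have years in holy orders 41 years, so the next rule applies.
Among Ibarra, Quinn and Marino, a member of the cathedral chapter before not a chapter member: Ibarra and Quinn (a member of the cathedral chapter) before Marino (not a chapter member).
Among Ibarra and Quinn, alphabetically by surname: Ibarra before Quinn.
Full order: Mendoza, Ibarra, Quinn, Marino.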